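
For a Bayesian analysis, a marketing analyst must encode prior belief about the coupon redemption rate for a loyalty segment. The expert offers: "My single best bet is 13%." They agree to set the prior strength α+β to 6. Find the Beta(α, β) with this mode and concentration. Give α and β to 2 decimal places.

For α,β > 1 the Beta mode is (α−1)/(α+β−2). With α+β = 6, the mode is (α−1)/4.
Set (α−1)/4 = 0.13 → α = 1 + 0.13·4 = 1.52.
β = 6 − α = 4.48.

α = 1.52, β = 4.48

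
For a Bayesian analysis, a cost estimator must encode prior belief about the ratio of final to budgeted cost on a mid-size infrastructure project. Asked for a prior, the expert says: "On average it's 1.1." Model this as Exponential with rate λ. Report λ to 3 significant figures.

λ ≈ 0.909

Exponential mean = 1/λ, so λ = 1/1.1 = 0.909.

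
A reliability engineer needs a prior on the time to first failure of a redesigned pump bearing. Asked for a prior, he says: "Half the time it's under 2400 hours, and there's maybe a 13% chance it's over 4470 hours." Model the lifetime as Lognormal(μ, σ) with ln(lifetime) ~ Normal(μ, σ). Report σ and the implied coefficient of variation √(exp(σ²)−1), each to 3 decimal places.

σ ≈ 0.552, CV ≈ 0.597

If T ~ Lognormal(μ,σ) then ln T ~ Normal(μ,σ), so the p-quantile of ln T is μ + z_p·σ.
ln(2400) = 7.783 and ln(4470) = 8.405; z_{0.5} = 0, z_{0.87} = 1.126.
σ = (8.405 − 7.783)/(1.126 − (0)) = 0.552.
μ = 7.783 − (0)·0.552 = 7.783.
CV = √(exp(σ²)−1) = √(exp(0.3049)−1) = 0.597.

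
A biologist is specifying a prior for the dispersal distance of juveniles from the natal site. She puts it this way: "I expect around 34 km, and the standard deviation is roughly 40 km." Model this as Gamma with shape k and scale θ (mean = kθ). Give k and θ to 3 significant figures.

For Gamma(k, scale θ): mean = kθ, variance = kθ², so CV = 1/√k.
CV = SD/mean = 40/34 = 1.176, hence k = 1/CV² = 0.722.
Then θ = mean/k = 34/0.722 = 47.1.

k ≈ 0.722, θ ≈ 47.1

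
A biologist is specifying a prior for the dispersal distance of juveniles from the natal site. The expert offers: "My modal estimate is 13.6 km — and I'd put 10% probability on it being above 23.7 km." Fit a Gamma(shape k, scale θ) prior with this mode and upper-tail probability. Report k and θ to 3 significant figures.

Gamma(k,θ) with k>1 has mode (k−1)θ, so θ = 13.6/(k−1).
Need P(X < 23.7) = 0.9 with θ tied to k this way. Start at k = 2, θ = 13.6: P(X<23.7) ≈ 0.520.
Too low — raise k to concentrate. Iterating converges to k ≈ 7.15.
Then θ = 13.6/(7.15−1) ≈ 2.21.

k ≈ 7.15, θ ≈ 2.21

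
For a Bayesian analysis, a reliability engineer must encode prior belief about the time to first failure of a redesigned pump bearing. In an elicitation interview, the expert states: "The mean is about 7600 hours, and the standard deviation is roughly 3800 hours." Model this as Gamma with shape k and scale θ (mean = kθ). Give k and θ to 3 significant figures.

For Gamma(k, scale θ): mean = kθ, variance = kθ², so CV = 1/√k.
CV = SD/mean = 3800/7600 = 0.5, hence k = 1/CV² = 4.
Then θ = mean/k = 7600/4 = 1900.

k ≈ 4, θ ≈ 1900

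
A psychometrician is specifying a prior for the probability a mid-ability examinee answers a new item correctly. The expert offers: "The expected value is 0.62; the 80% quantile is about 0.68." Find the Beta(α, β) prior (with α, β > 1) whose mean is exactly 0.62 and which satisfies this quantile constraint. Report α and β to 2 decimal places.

α ≈ 29.24, β ≈ 17.92

With mean 0.62 fixed, write α = 0.62s, β = 0.38s where s = α+β.
Need P(θ < 0.68) = 0.8 under Beta(0.62s, 0.38s). Normal approximation: (q−m)/√(m(1−m)/s) ≈ z_{0.8} = 0.842, so s ≈ 0.62·0.38·(0.842)²/(0.68−0.62)² = 46.4.
At s = 46.4: P(θ<0.68) ≈ 0.798. Adjusting to match 0.8 gives s ≈ 47.16.
So α = 0.62·47.16 ≈ 29.24, β = 0.38·47.16 ≈ 17.92.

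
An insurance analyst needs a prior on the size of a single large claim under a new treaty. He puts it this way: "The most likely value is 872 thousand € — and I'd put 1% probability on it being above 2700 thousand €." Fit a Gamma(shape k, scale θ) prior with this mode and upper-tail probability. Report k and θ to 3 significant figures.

k ≈ 4.5, θ ≈ 249

Gamma(k,θ) with k>1 has mode (k−1)θ, so θ = 872/(k−1).
Need P(X < 2700) = 0.99 with θ tied to k this way. Start at k = 2, θ = 872: P(X<2700) ≈ 0.815.
Too low — raise k to concentrate. Iterating converges to k ≈ 4.5.
Then θ = 872/(4.5−1) ≈ 249.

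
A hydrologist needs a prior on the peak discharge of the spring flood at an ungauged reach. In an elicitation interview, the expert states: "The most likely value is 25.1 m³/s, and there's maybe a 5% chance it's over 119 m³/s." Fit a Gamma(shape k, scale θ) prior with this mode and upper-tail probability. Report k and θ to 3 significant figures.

Gamma(k,θ) with k>1 has mode (k−1)θ, so θ = 25.1/(k−1).
Need P(X < 119) = 0.95 with θ tied to k this way. Start at k = 2, θ = 25.1: P(X<119) ≈ 0.950.
Too low — raise k to concentrate. Iterating converges to k ≈ 2.
Then θ = 25.1/(2−1) ≈ 25.1.

k ≈ 2, θ ≈ 25.1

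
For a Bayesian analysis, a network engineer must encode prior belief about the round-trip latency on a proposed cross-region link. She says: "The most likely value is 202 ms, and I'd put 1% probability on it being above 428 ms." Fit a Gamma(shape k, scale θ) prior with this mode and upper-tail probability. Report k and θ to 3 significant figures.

Gamma(k,θ) with k>1 has mode (k−1)θ, so θ = 202/(k−1).
Need P(X < 428) = 0.99 with θ tied to k this way. Start at k = 2, θ = 202: P(X<428) ≈ 0.625.
Too low — raise k to concentrate. Iterating converges to k ≈ 9.62.
Then θ = 202/(9.62−1) ≈ 23.4.

k ≈ 9.62, θ ≈ 23.4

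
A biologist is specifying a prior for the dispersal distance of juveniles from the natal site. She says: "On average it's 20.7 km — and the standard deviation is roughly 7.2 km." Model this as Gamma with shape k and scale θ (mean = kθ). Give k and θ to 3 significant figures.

For Gamma(k, scale θ): mean = kθ, variance = kθ², so CV = 1/√k.
CV = SD/mean = 7.2/20.7 = 0.3478, hence k = 1/CV² = 8.27.
Then θ = mean/k = 20.7/8.27 = 2.5.

k ≈ 8.27, θ ≈ 2.5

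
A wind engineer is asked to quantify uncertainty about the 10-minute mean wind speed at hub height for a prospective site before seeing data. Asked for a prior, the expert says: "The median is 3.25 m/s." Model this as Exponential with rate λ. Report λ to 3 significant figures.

Exponential median = ln 2 / λ, so λ = ln 2 / 3.25 = 0.213.

λ ≈ 0.213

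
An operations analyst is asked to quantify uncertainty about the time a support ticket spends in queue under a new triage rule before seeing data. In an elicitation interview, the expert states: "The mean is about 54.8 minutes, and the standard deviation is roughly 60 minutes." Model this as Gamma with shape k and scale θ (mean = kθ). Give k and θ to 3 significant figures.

For Gamma(k, scale θ): mean = kθ, variance = kθ², so CV = 1/√k.
CV = SD/mean = 60/54.8 = 1.095, hence k = 1/CV² = 0.834.
Then θ = mean/k = 54.8/0.834 = 65.7.

k ≈ 0.834, θ ≈ 65.7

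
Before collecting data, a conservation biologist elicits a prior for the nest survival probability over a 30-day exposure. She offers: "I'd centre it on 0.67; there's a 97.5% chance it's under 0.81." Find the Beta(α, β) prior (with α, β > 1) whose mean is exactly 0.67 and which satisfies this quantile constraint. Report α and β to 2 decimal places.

α ≈ 24.68, β ≈ 12.16

With mean 0.67 fixed, write α = 0.67s, β = 0.33s where s = α+β.
Need P(θ < 0.81) = 0.975 under Beta(0.67s, 0.33s). Normal approximation: (q−m)/√(m(1−m)/s) ≈ z_{0.975} = 1.96, so s ≈ 0.67·0.33·(1.96)²/(0.81−0.67)² = 43.3.
At s = 43.3: P(θ<0.81) ≈ 0.984. Adjusting to match 0.975 gives s ≈ 36.84.
So α = 0.67·36.84 ≈ 24.68, β = 0.33·36.84 ≈ 12.16.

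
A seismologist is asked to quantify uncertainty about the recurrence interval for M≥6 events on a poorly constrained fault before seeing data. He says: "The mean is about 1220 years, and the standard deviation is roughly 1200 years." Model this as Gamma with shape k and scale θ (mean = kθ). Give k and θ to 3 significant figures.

For Gamma(k, scale θ): mean = kθ, variance = kθ², so CV = 1/√k.
CV = SD/mean = 1200/1220 = 0.9836, hence k = 1/CV² = 1.03.
Then θ = mean/k = 1220/1.03 = 1180.

k ≈ 1.03, θ ≈ 1180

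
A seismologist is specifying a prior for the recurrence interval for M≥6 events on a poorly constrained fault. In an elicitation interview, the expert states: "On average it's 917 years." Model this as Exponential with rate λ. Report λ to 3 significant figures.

λ ≈ 0.00109

Exponential mean = 1/λ, so λ = 1/917.0 = 0.00109.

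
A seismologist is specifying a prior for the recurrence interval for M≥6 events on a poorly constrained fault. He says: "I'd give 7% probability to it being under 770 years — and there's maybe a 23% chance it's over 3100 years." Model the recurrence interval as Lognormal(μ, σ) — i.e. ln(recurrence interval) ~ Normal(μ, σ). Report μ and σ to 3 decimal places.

If T ~ Lognormal(μ,σ) then ln T ~ Normal(μ,σ), so the p-quantile of ln T is μ + z_p·σ.
ln(770) = 6.646 and ln(3100) = 8.039; z_{0.07} = -1.476, z_{0.77} = 0.7388.
σ = (8.039 − 6.646)/(0.7388 − (-1.476)) = 0.629.
μ = 6.646 − (-1.476)·0.629 = 7.575.

μ ≈ 7.575, σ ≈ 0.629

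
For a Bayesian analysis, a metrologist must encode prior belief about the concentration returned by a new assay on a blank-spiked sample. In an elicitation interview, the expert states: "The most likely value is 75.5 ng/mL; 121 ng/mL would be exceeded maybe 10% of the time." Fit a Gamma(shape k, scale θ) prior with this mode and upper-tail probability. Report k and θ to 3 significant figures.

Gamma(k,θ) with k>1 has mode (k−1)θ, so θ = 75.5/(k−1).
Need P(X < 121) = 0.9 with θ tied to k this way. Start at k = 2, θ = 75.5: P(X<121) ≈ 0.476.
Too low — raise k to concentrate. Iterating converges to k ≈ 9.45.
Then θ = 75.5/(9.45−1) ≈ 8.94.

k ≈ 9.45, θ ≈ 8.94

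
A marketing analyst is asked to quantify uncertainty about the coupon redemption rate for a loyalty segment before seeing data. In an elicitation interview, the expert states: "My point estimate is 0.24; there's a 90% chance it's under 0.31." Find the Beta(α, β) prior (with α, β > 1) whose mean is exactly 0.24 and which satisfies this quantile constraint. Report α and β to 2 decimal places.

With mean 0.24 fixed, write α = 0.24s, β = 0.76s where s = α+β.
Need P(θ < 0.31) = 0.9 under Beta(0.24s, 0.76s). Normal approximation: (q−m)/√(m(1−m)/s) ≈ z_{0.9} = 1.28, so s ≈ 0.24·0.76·(1.28)²/(0.31−0.24)² = 61.1.
At s = 61.1: P(θ<0.31) ≈ 0.896. Adjusting to match 0.9 gives s ≈ 63.61.
So α = 0.24·63.61 ≈ 15.27, β = 0.76·63.61 ≈ 48.34.

α ≈ 15.27, β ≈ 48.34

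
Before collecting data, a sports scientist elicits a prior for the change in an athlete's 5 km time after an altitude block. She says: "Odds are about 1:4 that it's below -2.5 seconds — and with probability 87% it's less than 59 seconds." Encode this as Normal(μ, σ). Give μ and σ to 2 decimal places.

For Normal(μ,σ), the p-quantile is μ + z_p·σ. Here z_{0.2} = -0.8416, z_{0.87} = 1.126.
So -2.5 = μ − 0.8416σ and 59 = μ + 1.126σ.
Subtracting: σ = (59 − -2.5)/(1.126 − (-0.8416)) = 31.25.
Then μ = -2.5 − (-0.8416)·31.25 = 23.80.

μ = 23.80, σ = 31.25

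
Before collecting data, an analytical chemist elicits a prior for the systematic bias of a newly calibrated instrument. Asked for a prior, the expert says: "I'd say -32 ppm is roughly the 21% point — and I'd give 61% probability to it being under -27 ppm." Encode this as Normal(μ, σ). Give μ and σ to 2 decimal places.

μ = -28.29, σ = 4.61

The p-quantile of Normal(μ,σ) is μ + z_p·σ, with z_{0.21} = -0.8064 and z_{0.61} = 0.2793.
Eliminate σ: μ = (z₂·x₁ − z₁·x₂)/(z₂ − z₁) = (0.2793·-32 − (-0.8064)·-27)/1.086 = -28.29.
Then σ = (x₂ − x₁)/(z₂ − z₁) = (-27 − -32)/1.086 = 4.61.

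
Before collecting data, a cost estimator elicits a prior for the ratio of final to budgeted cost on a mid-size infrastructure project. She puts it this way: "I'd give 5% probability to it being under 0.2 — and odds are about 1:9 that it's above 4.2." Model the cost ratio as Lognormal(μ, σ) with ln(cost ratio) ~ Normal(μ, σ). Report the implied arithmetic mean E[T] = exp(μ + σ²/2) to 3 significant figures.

E[T] ≈ 1.9

If T ~ Lognormal(μ,σ) then ln T ~ Normal(μ,σ), so the p-quantile of ln T is μ + z_p·σ.
ln(0.2) = -1.609 and ln(4.2) = 1.435; z_{0.05} = -1.645, z_{0.9} = 1.282.
σ = (1.435 − -1.609)/(1.282 − (-1.645)) = 1.040.
μ = -1.609 − (-1.645)·1.040 = 0.102.
E[T] = exp(μ + σ²/2) = exp(0.102 + 0.5412) = 1.9.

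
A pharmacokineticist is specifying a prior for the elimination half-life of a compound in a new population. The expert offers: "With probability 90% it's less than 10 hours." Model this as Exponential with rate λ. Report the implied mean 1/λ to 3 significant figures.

P(T < 10.0) = 1 − e^(−λ·10.0) = 0.9, so λ = −ln(1−0.9)/10.0 = −ln(0.1)/10.0 = 0.23.
Mean = 1/λ = 4.34 hours.

mean ≈ 4.34 hours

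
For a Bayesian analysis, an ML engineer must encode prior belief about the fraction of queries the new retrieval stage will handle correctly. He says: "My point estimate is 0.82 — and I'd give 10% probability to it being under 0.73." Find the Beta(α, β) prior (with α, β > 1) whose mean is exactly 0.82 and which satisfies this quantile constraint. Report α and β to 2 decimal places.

With mean 0.82 fixed, write α = 0.82s, β = 0.18s where s = α+β.
Need P(θ < 0.73) = 0.1 under Beta(0.82s, 0.18s). Normal approximation: (q−m)/√(m(1−m)/s) ≈ z_{0.1} = -1.28, so s ≈ 0.82·0.18·(-1.28)²/(0.73−0.82)² = 29.9.
At s = 29.9: P(θ<0.73) ≈ 0.106. Adjusting to match 0.1 gives s ≈ 31.95.
So α = 0.82·31.95 ≈ 26.20, β = 0.18·31.95 ≈ 5.75.

α ≈ 26.20, β ≈ 5.75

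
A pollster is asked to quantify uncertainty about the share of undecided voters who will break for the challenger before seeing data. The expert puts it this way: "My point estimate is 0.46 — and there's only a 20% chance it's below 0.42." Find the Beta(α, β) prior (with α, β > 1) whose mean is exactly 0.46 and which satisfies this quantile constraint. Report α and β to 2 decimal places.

With mean 0.46 fixed, write α = 0.46s, β = 0.54s where s = α+β.
Need P(θ < 0.42) = 0.2 under Beta(0.46s, 0.54s). Normal approximation: (q−m)/√(m(1−m)/s) ≈ z_{0.2} = -0.842, so s ≈ 0.46·0.54·(-0.842)²/(0.42−0.46)² = 110.0.
At s = 110.0: P(θ<0.42) ≈ 0.201. Adjusting to match 0.2 gives s ≈ 110.49.
So α = 0.46·110.49 ≈ 50.82, β = 0.54·110.49 ≈ 59.66.

α ≈ 50.82, β ≈ 59.66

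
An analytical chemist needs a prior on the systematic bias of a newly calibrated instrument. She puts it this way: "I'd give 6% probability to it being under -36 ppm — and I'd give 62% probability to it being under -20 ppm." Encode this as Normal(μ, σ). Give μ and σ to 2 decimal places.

μ = -22.63, σ = 8.60

For Normal(μ,σ), the p-quantile is μ + z_p·σ. Here z_{0.06} = -1.555, z_{0.62} = 0.3055.
So -36 = μ − 1.555σ and -20 = μ + 0.3055σ.
Subtracting: σ = (-20 − -36)/(0.3055 − (-1.555)) = 8.60.
Then μ = -36 − (-1.555)·8.60 = -22.63.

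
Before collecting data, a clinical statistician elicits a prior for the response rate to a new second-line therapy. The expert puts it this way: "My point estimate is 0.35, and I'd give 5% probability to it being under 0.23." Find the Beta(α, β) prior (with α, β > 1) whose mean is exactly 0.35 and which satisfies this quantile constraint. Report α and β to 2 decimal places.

α ≈ 13.57, β ≈ 25.20

With mean 0.35 fixed, write α = 0.35s, β = 0.65s where s = α+β.
Need P(θ < 0.23) = 0.05 under Beta(0.35s, 0.65s). Normal approximation: (q−m)/√(m(1−m)/s) ≈ z_{0.05} = -1.64, so s ≈ 0.35·0.65·(-1.64)²/(0.23−0.35)² = 42.7.
At s = 42.7: P(θ<0.23) ≈ 0.042. Adjusting to match 0.05 gives s ≈ 38.77.
So α = 0.35·38.77 ≈ 13.57, β = 0.65·38.77 ≈ 25.20.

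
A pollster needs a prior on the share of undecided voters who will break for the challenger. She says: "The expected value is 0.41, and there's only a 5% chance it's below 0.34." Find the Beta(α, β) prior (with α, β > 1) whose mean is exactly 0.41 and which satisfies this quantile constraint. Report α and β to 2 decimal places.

α ≈ 53.18, β ≈ 76.52

With mean 0.41 fixed, write α = 0.41s, β = 0.59s where s = α+β.
Need P(θ < 0.34) = 0.05 under Beta(0.41s, 0.59s). Normal approximation: (q−m)/√(m(1−m)/s) ≈ z_{0.05} = -1.64, so s ≈ 0.41·0.59·(-1.64)²/(0.34−0.41)² = 133.6.
At s = 133.6: P(θ<0.34) ≈ 0.048. Adjusting to match 0.05 gives s ≈ 129.70.
So α = 0.41·129.70 ≈ 53.18, β = 0.59·129.70 ≈ 76.52.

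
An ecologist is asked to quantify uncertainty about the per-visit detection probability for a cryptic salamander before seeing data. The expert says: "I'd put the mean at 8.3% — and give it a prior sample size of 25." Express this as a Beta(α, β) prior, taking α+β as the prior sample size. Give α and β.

Under the effective-sample-size interpretation, Beta(α, β) has prior mean α/(α+β) and prior sample size α+β.
So α+β = 25 and α/(α+β) = 0.083, giving α = 0.083·25 = 2.075 and β = 25 − 2.075 = 22.925.

α = 2.075, β = 22.925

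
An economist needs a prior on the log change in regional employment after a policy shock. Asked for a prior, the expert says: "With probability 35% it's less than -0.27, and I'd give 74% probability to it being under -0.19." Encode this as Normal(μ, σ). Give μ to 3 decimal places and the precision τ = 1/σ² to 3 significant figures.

The p-quantile of Normal(μ,σ) is μ + z_p·σ, with z_{0.35} = -0.3853 and z_{0.74} = 0.6433.
Eliminate σ: μ = (z₂·x₁ − z₁·x₂)/(z₂ − z₁) = (0.6433·-0.27 − (-0.3853)·-0.19)/1.029 = -0.240.
Then σ = (x₂ − x₁)/(z₂ − z₁) = (-0.19 − -0.27)/1.029 = 0.078.
Precision τ = 1/σ² = 1/0.07777² = 165.

μ = -0.240, τ = 165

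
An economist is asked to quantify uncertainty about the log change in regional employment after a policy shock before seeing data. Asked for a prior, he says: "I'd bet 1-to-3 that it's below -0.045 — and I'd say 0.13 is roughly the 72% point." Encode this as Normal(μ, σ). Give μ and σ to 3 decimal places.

For Normal(μ,σ), the p-quantile is μ + z_p·σ. Here z_{0.25} = -0.6745, z_{0.72} = 0.5828.
So -0.045 = μ − 0.6745σ and 0.13 = μ + 0.5828σ.
Subtracting: σ = (0.13 − -0.045)/(0.5828 − (-0.6745)) = 0.139.
Then μ = -0.045 − (-0.6745)·0.139 = 0.049.

μ = 0.049, σ = 0.139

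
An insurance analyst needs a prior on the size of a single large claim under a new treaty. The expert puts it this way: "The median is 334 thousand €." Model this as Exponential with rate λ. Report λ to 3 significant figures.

λ ≈ 0.00208

Exponential median = ln 2 / λ, so λ = ln 2 / 334.0 = 0.00208.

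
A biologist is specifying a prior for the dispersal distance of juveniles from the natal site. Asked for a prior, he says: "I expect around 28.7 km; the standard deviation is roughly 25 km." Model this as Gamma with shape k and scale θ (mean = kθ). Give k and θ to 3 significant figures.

For Gamma(k, scale θ): mean = kθ, variance = kθ², so CV = 1/√k.
CV = SD/mean = 25/28.7 = 0.8711, hence k = 1/CV² = 1.32.
Then θ = mean/k = 28.7/1.32 = 21.8.

k ≈ 1.32, θ ≈ 21.8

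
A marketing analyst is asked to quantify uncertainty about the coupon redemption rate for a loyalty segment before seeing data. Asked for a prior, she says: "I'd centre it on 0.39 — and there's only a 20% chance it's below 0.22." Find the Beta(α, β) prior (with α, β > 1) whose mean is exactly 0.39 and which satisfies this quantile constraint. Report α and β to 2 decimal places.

α ≈ 2.36, β ≈ 3.69

With mean 0.39 fixed, write α = 0.39s, β = 0.61s where s = α+β.
Need P(θ < 0.22) = 0.2 under Beta(0.39s, 0.61s). Normal approximation: (q−m)/√(m(1−m)/s) ≈ z_{0.2} = -0.842, so s ≈ 0.39·0.61·(-0.842)²/(0.22−0.39)² = 5.8.
At s = 5.8: P(θ<0.22) ≈ 0.205. Adjusting to match 0.2 gives s ≈ 6.05.
So α = 0.39·6.05 ≈ 2.36, β = 0.61·6.05 ≈ 3.69.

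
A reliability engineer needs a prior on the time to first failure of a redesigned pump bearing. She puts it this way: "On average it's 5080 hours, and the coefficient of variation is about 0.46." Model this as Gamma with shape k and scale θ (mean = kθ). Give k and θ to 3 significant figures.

For Gamma(k, scale θ): mean = kθ, variance = kθ², so CV = 1/√k.
CV = 0.46, hence k = 1/CV² = 4.73.
Then θ = mean/k = 5080/4.73 = 1070.

k ≈ 4.73, θ ≈ 1070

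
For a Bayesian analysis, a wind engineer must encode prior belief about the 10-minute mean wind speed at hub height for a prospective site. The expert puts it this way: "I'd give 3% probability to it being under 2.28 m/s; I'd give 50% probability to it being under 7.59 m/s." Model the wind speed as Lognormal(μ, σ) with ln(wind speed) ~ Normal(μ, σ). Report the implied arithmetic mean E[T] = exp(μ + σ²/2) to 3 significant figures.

If T ~ Lognormal(μ,σ) then ln T ~ Normal(μ,σ), so the p-quantile of ln T is μ + z_p·σ.
ln(2.28) = 0.8242 and ln(7.59) = 2.027; z_{0.03} = -1.881, z_{0.5} = 0.
σ = (2.027 − 0.8242)/(0 − (-1.881)) = 0.639.
μ = 0.8242 − (-1.881)·0.639 = 2.027.
E[T] = exp(μ + σ²/2) = exp(2.027 + 0.2044) = 9.31 m/s.

E[T] ≈ 9.31 m/s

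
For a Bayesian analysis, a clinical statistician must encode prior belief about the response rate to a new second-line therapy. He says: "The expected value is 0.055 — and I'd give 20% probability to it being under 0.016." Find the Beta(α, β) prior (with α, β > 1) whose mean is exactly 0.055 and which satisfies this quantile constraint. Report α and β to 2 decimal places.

α ≈ 1.22, β ≈ 21.01

With mean 0.055 fixed, write α = 0.055s, β = 0.945s where s = α+β.
Need P(θ < 0.016) = 0.2 under Beta(0.055s, 0.945s). Normal approximation: (q−m)/√(m(1−m)/s) ≈ z_{0.2} = -0.842, so s ≈ 0.055·0.945·(-0.842)²/(0.016−0.055)² = 24.2.
At s = 24.2: P(θ<0.016) ≈ 0.183. Adjusting to match 0.2 gives s ≈ 22.24.
So α = 0.055·22.24 ≈ 1.22, β = 0.945·22.24 ≈ 21.01.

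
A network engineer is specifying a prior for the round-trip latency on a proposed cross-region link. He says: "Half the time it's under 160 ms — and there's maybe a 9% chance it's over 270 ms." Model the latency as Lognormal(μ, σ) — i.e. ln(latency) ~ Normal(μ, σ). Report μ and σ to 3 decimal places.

μ ≈ 5.075, σ ≈ 0.390

If T ~ Lognormal(μ,σ) then ln T ~ Normal(μ,σ), so the p-quantile of ln T is μ + z_p·σ.
ln(160) = 5.075 and ln(270) = 5.598; z_{0.5} = 0, z_{0.91} = 1.341.
σ = (5.598 − 5.075)/(1.341 − (0)) = 0.390.
μ = 5.075 − (0)·0.390 = 5.075.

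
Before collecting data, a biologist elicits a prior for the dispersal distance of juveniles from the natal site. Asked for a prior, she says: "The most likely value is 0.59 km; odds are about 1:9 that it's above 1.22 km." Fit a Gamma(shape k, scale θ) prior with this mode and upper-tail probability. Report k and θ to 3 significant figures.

k ≈ 4.64, θ ≈ 0.162

Gamma(k,θ) with k>1 has mode (k−1)θ, so θ = 0.59/(k−1).
Need P(X < 1.22) = 0.9 with θ tied to k this way. Start at k = 2, θ = 0.59: P(X<1.22) ≈ 0.612.
Too low — raise k to concentrate. Iterating converges to k ≈ 4.64.
Then θ = 0.59/(4.64−1) ≈ 0.162.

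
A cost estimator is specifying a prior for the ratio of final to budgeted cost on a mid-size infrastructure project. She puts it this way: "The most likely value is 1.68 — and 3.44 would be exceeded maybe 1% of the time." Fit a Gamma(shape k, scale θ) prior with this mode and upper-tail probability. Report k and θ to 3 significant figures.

Gamma(k,θ) with k>1 has mode (k−1)θ, so θ = 1.68/(k−1).
Need P(X < 3.44) = 0.99 with θ tied to k this way. Start at k = 2, θ = 1.68: P(X<3.44) ≈ 0.607.
Too low — raise k to concentrate. Iterating converges to k ≈ 10.5.
Then θ = 1.68/(10.5−1) ≈ 0.176.

k ≈ 10.5, θ ≈ 0.176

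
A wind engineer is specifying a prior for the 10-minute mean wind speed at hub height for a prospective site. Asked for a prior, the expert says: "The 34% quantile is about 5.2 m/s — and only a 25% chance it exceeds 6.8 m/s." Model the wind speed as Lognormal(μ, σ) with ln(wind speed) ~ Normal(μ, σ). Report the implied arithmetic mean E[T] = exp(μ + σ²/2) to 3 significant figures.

E[T] ≈ 5.94 m/s

If T ~ Lognormal(μ,σ) then ln T ~ Normal(μ,σ), so the p-quantile of ln T is μ + z_p·σ.
ln(5.2) = 1.649 and ln(6.8) = 1.917; z_{0.34} = -0.4125, z_{0.75} = 0.6745.
σ = (1.917 − 1.649)/(0.6745 − (-0.4125)) = 0.247.
μ = 1.649 − (-0.4125)·0.247 = 1.750.
E[T] = exp(μ + σ²/2) = exp(1.750 + 0.0305) = 5.94 m/s.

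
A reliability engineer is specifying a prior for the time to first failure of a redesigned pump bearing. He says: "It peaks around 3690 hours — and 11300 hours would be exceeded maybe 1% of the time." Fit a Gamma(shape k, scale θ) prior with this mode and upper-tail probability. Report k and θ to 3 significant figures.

k ≈ 4.58, θ ≈ 1030

Gamma(k,θ) with k>1 has mode (k−1)θ, so θ = 3690/(k−1).
Need P(X < 11300) = 0.99 with θ tied to k this way. Start at k = 2, θ = 3690: P(X<11300) ≈ 0.810.
Too low — raise k to concentrate. Iterating converges to k ≈ 4.58.
Then θ = 3690/(4.58−1) ≈ 1030.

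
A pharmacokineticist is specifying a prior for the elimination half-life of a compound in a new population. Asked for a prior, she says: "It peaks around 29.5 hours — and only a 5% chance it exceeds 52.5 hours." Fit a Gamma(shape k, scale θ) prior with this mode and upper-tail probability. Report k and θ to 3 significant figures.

k ≈ 9.39, θ ≈ 3.52

Gamma(k,θ) with k>1 has mode (k−1)θ, so θ = 29.5/(k−1).
Need P(X < 52.5) = 0.95 with θ tied to k this way. Start at k = 2, θ = 29.5: P(X<52.5) ≈ 0.531.
Too low — raise k to concentrate. Iterating converges to k ≈ 9.39.
Then θ = 29.5/(9.39−1) ≈ 3.52.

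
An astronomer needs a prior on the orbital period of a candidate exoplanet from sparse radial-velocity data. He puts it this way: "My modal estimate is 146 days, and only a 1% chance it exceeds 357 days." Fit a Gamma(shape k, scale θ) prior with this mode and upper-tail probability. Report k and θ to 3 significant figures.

k ≈ 6.9, θ ≈ 24.7

Gamma(k,θ) with k>1 has mode (k−1)θ, so θ = 146/(k−1).
Need P(X < 357) = 0.99 with θ tied to k this way. Start at k = 2, θ = 146: P(X<357) ≈ 0.701.
Too low — raise k to concentrate. Iterating converges to k ≈ 6.9.
Then θ = 146/(6.9−1) ≈ 24.7.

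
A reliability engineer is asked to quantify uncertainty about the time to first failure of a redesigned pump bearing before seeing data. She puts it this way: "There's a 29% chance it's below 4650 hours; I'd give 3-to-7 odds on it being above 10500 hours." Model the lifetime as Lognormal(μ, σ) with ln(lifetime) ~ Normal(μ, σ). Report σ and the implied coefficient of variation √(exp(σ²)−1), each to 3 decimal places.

If T ~ Lognormal(μ,σ) then ln T ~ Normal(μ,σ), so the p-quantile of ln T is μ + z_p·σ.
ln(4650) = 8.445 and ln(10500) = 9.259; z_{0.29} = -0.5534, z_{0.7} = 0.5244.
σ = (9.259 − 8.445)/(0.5244 − (-0.5534)) = 0.756.
μ = 8.445 − (-0.5534)·0.756 = 8.863.
CV = √(exp(σ²)−1) = √(exp(0.5711)−1) = 0.878.

σ ≈ 0.756, CV ≈ 0.878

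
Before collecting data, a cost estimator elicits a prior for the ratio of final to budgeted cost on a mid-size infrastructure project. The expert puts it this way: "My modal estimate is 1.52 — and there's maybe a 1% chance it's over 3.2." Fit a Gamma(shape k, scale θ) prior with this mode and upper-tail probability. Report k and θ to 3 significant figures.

k ≈ 9.78, θ ≈ 0.173

Gamma(k,θ) with k>1 has mode (k−1)θ, so θ = 1.52/(k−1).
Need P(X < 3.2) = 0.99 with θ tied to k this way. Start at k = 2, θ = 1.52: P(X<3.2) ≈ 0.622.
Too low — raise k to concentrate. Iterating converges to k ≈ 9.78.
Then θ = 1.52/(9.78−1) ≈ 0.173.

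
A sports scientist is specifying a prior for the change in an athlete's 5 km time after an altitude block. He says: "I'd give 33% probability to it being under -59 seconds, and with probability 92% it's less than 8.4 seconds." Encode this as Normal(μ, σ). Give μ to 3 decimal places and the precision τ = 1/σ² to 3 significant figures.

μ = -42.929, τ = 0.000749

For Normal(μ,σ), the p-quantile is μ + z_p·σ. Here z_{0.33} = -0.4399, z_{0.92} = 1.405.
So -59 = μ − 0.4399σ and 8.4 = μ + 1.405σ.
Subtracting: σ = (8.4 − -59)/(1.405 − (-0.4399)) = 36.531.
Then μ = -59 − (-0.4399)·36.531 = -42.929.
Precision τ = 1/σ² = 1/36.53² = 0.000749.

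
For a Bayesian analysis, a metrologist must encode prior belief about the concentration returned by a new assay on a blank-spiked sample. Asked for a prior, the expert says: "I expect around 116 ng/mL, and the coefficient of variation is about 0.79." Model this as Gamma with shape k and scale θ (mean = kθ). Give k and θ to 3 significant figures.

For Gamma(k, scale θ): mean = kθ, variance = kθ², so CV = 1/√k.
CV = 0.79, hence k = 1/CV² = 1.6.
Then θ = mean/k = 116/1.6 = 72.4.

k ≈ 1.6, θ ≈ 72.4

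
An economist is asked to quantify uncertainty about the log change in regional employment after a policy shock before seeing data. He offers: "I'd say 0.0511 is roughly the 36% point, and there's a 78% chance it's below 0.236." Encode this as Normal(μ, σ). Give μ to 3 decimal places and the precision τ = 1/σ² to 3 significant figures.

The p-quantile of Normal(μ,σ) is μ + z_p·σ, with z_{0.36} = -0.3585 and z_{0.78} = 0.7722.
Eliminate σ: μ = (z₂·x₁ − z₁·x₂)/(z₂ − z₁) = (0.7722·0.0511 − (-0.3585)·0.236)/1.131 = 0.110.
Then σ = (x₂ − x₁)/(z₂ − z₁) = (0.236 − 0.0511)/1.131 = 0.164.
Precision τ = 1/σ² = 1/0.1635² = 37.4.

μ = 0.110, τ = 37.4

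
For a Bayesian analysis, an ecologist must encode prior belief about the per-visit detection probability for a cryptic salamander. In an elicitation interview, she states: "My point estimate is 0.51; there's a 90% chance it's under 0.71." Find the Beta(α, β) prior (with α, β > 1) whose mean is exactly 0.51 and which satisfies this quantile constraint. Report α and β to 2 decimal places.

With mean 0.51 fixed, write α = 0.51s, β = 0.49s where s = α+β.
Need P(θ < 0.71) = 0.9 under Beta(0.51s, 0.49s). Normal approximation: (q−m)/√(m(1−m)/s) ≈ z_{0.9} = 1.28, so s ≈ 0.51·0.49·(1.28)²/(0.71−0.51)² = 10.3.
At s = 10.3: P(θ<0.71) ≈ 0.905. Adjusting to match 0.9 gives s ≈ 9.84.
So α = 0.51·9.84 ≈ 5.02, β = 0.49·9.84 ≈ 4.82.

α ≈ 5.02, β ≈ 4.82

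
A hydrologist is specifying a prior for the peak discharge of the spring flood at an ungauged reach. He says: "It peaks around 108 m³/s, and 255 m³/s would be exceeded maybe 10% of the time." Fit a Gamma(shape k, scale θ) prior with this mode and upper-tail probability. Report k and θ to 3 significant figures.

Gamma(k,θ) with k>1 has mode (k−1)θ, so θ = 108/(k−1).
Need P(X < 255) = 0.9 with θ tied to k this way. Start at k = 2, θ = 108: P(X<255) ≈ 0.683.
Too low — raise k to concentrate. Iterating converges to k ≈ 3.61.
Then θ = 108/(3.61−1) ≈ 41.5.

k ≈ 3.61, θ ≈ 41.5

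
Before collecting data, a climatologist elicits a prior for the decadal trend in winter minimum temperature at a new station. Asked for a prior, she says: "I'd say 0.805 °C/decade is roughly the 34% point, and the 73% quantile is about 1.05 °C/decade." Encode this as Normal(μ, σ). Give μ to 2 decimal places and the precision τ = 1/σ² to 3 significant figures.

For Normal(μ,σ), the p-quantile is μ + z_p·σ. Here z_{0.34} = -0.4125, z_{0.73} = 0.6128.
So 0.805 = μ − 0.4125σ and 1.05 = μ + 0.6128σ.
Subtracting: σ = (1.05 − 0.805)/(0.6128 − (-0.4125)) = 0.24.
Then μ = 0.805 − (-0.4125)·0.24 = 0.90.
Precision τ = 1/σ² = 1/0.239² = 17.5.

μ = 0.90, τ = 17.5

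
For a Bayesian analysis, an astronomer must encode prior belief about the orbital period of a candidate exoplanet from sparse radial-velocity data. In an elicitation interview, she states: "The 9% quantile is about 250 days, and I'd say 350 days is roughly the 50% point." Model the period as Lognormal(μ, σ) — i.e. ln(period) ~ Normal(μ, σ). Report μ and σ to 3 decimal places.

μ ≈ 5.858, σ ≈ 0.251

If T ~ Lognormal(μ,σ) then ln T ~ Normal(μ,σ), so the p-quantile of ln T is μ + z_p·σ.
ln(250) = 5.521 and ln(350) = 5.858; z_{0.09} = -1.341, z_{0.5} = 0.
σ = (5.858 − 5.521)/(0 − (-1.341)) = 0.251.
μ = 5.521 − (-1.341)·0.251 = 5.858.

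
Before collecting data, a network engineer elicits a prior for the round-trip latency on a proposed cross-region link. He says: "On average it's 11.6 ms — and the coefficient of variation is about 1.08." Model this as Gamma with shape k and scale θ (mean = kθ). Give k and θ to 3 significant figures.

k ≈ 0.857, θ ≈ 13.5

For Gamma(k, scale θ): mean = kθ, variance = kθ², so CV = 1/√k.
CV = 1.08, hence k = 1/CV² = 0.857.
Then θ = mean/k = 11.6/0.857 = 13.5.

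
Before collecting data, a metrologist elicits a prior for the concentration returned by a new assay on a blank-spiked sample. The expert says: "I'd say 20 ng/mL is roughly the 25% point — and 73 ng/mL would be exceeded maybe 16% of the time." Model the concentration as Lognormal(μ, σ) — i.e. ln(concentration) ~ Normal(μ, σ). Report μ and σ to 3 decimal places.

If T ~ Lognormal(μ,σ) then ln T ~ Normal(μ,σ), so the p-quantile of ln T is μ + z_p·σ.
ln(20) = 2.996 and ln(73) = 4.29; z_{0.25} = -0.6745, z_{0.84} = 0.9945.
σ = (4.29 − 2.996)/(0.9945 − (-0.6745)) = 0.776.
μ = 2.996 − (-0.6745)·0.776 = 3.519.

μ ≈ 3.519, σ ≈ 0.776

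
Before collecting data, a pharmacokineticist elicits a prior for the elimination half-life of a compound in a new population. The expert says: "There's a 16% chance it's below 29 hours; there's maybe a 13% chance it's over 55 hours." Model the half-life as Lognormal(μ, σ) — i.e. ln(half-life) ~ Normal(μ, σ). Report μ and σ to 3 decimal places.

If T ~ Lognormal(μ,σ) then ln T ~ Normal(μ,σ), so the p-quantile of ln T is μ + z_p·σ.
ln(29) = 3.367 and ln(55) = 4.007; z_{0.16} = -0.9945, z_{0.87} = 1.126.
σ = (4.007 − 3.367)/(1.126 − (-0.9945)) = 0.302.
μ = 3.367 − (-0.9945)·0.302 = 3.667.

μ ≈ 3.667, σ ≈ 0.302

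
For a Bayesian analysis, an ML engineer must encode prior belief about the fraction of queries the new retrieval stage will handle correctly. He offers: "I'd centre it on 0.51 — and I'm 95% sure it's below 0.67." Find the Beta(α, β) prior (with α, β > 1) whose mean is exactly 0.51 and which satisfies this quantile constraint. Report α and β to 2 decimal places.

α ≈ 12.94, β ≈ 12.43

With mean 0.51 fixed, write α = 0.51s, β = 0.49s where s = α+β.
Need P(θ < 0.67) = 0.95 under Beta(0.51s, 0.49s). Normal approximation: (q−m)/√(m(1−m)/s) ≈ z_{0.95} = 1.64, so s ≈ 0.51·0.49·(1.64)²/(0.67−0.51)² = 26.4.
At s = 26.4: P(θ<0.67) ≈ 0.953. Adjusting to match 0.95 gives s ≈ 25.37.
So α = 0.51·25.37 ≈ 12.94, β = 0.49·25.37 ≈ 12.43.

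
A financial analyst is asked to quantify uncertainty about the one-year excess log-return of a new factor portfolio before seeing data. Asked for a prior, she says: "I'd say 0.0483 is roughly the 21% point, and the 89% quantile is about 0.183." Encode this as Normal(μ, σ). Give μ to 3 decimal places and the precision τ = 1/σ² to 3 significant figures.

μ = 0.102, τ = 228

For Normal(μ,σ), the p-quantile is μ + z_p·σ. Here z_{0.21} = -0.8064, z_{0.89} = 1.227.
So 0.0483 = μ − 0.8064σ and 0.183 = μ + 1.227σ.
Subtracting: σ = (0.183 − 0.0483)/(1.227 − (-0.8064)) = 0.066.
Then μ = 0.0483 − (-0.8064)·0.066 = 0.102.
Precision τ = 1/σ² = 1/0.06626² = 228.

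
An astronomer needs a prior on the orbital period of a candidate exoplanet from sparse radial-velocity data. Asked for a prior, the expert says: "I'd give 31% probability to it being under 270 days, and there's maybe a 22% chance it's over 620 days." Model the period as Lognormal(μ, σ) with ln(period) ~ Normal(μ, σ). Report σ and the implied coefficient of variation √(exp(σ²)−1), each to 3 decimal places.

σ ≈ 0.656, CV ≈ 0.733

If T ~ Lognormal(μ,σ) then ln T ~ Normal(μ,σ), so the p-quantile of ln T is μ + z_p·σ.
ln(270) = 5.598 and ln(620) = 6.43; z_{0.31} = -0.4959, z_{0.78} = 0.7722.
σ = (6.43 − 5.598)/(0.7722 − (-0.4959)) = 0.656.
μ = 5.598 − (-0.4959)·0.656 = 5.923.
CV = √(exp(σ²)−1) = √(exp(0.4298)−1) = 0.733.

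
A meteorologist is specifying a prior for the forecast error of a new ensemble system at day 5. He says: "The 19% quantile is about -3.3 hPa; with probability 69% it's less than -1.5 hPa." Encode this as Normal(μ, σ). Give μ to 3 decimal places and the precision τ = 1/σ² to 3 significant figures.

μ = -2.150, τ = 0.582

The p-quantile of Normal(μ,σ) is μ + z_p·σ, with z_{0.19} = -0.8779 and z_{0.69} = 0.4959.
Eliminate σ: μ = (z₂·x₁ − z₁·x₂)/(z₂ − z₁) = (0.4959·-3.3 − (-0.8779)·-1.5)/1.374 = -2.150.
Then σ = (x₂ − x₁)/(z₂ − z₁) = (-1.5 − -3.3)/1.374 = 1.310.
Precision τ = 1/σ² = 1/1.31² = 0.582.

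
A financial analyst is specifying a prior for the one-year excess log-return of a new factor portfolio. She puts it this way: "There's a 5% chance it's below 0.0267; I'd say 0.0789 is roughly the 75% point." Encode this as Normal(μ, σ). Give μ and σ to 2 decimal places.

The p-quantile of Normal(μ,σ) is μ + z_p·σ, with z_{0.05} = -1.645 and z_{0.75} = 0.6745.
Eliminate σ: μ = (z₂·x₁ − z₁·x₂)/(z₂ − z₁) = (0.6745·0.0267 − (-1.645)·0.0789)/2.319 = 0.06.
Then σ = (x₂ − x₁)/(z₂ − z₁) = (0.0789 − 0.0267)/2.319 = 0.02.

μ = 0.06, σ = 0.02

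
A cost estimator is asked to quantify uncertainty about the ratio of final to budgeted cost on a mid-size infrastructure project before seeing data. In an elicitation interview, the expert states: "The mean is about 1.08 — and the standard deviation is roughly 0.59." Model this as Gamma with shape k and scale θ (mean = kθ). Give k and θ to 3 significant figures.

For Gamma(k, scale θ): mean = kθ, variance = kθ², so CV = 1/√k.
CV = SD/mean = 0.59/1.08 = 0.5463, hence k = 1/CV² = 3.35.
Then θ = mean/k = 1.08/3.35 = 0.322.

k ≈ 3.35, θ ≈ 0.322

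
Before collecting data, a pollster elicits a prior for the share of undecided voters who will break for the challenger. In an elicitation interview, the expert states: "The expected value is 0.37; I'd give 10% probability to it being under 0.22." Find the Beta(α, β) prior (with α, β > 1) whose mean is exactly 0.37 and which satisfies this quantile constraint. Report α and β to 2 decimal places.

α ≈ 5.82, β ≈ 9.91

With mean 0.37 fixed, write α = 0.37s, β = 0.63s where s = α+β.
Need P(θ < 0.22) = 0.1 under Beta(0.37s, 0.63s). Normal approximation: (q−m)/√(m(1−m)/s) ≈ z_{0.1} = -1.28, so s ≈ 0.37·0.63·(-1.28)²/(0.22−0.37)² = 17.0.
At s = 17.0: P(θ<0.22) ≈ 0.090. Adjusting to match 0.1 gives s ≈ 15.73.
So α = 0.37·15.73 ≈ 5.82, β = 0.63·15.73 ≈ 9.91.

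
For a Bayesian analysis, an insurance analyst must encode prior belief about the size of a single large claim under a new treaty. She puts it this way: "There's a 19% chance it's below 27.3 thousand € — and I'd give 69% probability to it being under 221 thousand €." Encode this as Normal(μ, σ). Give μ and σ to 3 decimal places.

μ = 151.084, σ = 141.001

The p-quantile of Normal(μ,σ) is μ + z_p·σ, with z_{0.19} = -0.8779 and z_{0.69} = 0.4959.
Eliminate σ: μ = (z₂·x₁ − z₁·x₂)/(z₂ − z₁) = (0.4959·27.3 − (-0.8779)·221)/1.374 = 151.084.
Then σ = (x₂ − x₁)/(z₂ − z₁) = (221 − 27.3)/1.374 = 141.001.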